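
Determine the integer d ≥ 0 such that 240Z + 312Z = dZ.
(240, 312) = (24); d = 24

In the PID Z, (a, b) is generated by gcd(a, b). Compute gcd(312, 240) with the extended Euclidean algorithm, tracking rows (r, s, t) with s·312 + t·240 = r:
  row A: (312, 1, 0)   [1·312 + 0·240 = 312]
  row B: (240, 0, 1)   [0·312 + 1·240 = 240]
  312 = 1·240 + 72   → row C = row A − 1·row B = (72, 1, −1)   [check: 1·312 − 1·240 = 72]
  240 = 3·72 + 24   → row D = row B − 3·row C = (24, −3, 4)   [check: −3·312 + 4·240 = 24]
  72 = 3·24 + 0   → remainder 0, stop. gcd = 24 (last nonzero row D).
So gcd(240, 312) = 24, with Bézout identity −3·312 + 4·240 = 24. Containment (⊇): the Bézout identity exhibits 24 as an element of (240, 312), giving (24) ⊆ (240, 312). Containment (⊆): since 24 | 240 and 24 | 312 (240 = 24·10, 312 = 24·13), every Z-linear combination of 240 and 312 is divisible by 24, so (240, 312) ⊆ (24). Therefore (240, 312) = (24), d = 24.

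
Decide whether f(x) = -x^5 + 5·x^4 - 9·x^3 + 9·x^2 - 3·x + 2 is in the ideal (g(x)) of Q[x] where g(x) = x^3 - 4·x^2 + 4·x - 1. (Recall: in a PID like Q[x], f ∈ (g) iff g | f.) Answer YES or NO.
In Q[x] the ideal (g) consists of all multiples of g, so f ∈ (g) iff g | f, i.e. iff the remainder of f on division by g is 0. Divide f by g (g is monic, so eliminate the leading term of the running remainder at each step):
  leading term -x^5: subtract (-x^2)·g(x) = -x^5 + 4·x^4 - 4·x^3 + x^2, leaving x^4 - 5·x^3 + 8·x^2 - 3·x + 2
  leading term x^4: subtract (x)·g(x) = x^4 - 4·x^3 + 4·x^2 - x, leaving -x^3 + 4·x^2 - 2·x + 2
  leading term -x^3: subtract (-1)·g(x) = -x^3 + 4·x^2 - 4·x + 1, leaving 2·x + 1
The remainder r(x) = 2·x + 1 ≠ 0 (and deg r < deg g), so g ∤ f, i.e. f ∉ (g).

Final answer: NO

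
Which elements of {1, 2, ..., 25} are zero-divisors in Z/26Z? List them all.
An element a ∈ Z/26Z (with a ≠ 0) is a zero-divisor iff gcd(a, 26) > 1 (because a is a unit precisely when gcd(a, n) = 1, and in Z/nZ every nonzero, non-unit element is a zero-divisor). Scan a = 1, ..., 25 and keep those with gcd(a, 26) > 1:
  gcd(2, 26) = 2, gcd(4, 26) = 2, gcd(6, 26) = 2, gcd(8, 26) = 2, gcd(10, 26) = 2, gcd(12, 26) = 2, gcd(13, 26) = 13, gcd(14, 26) = 2, gcd(16, 26) = 2, gcd(18, 26) = 2, gcd(20, 26) = 2, gcd(22, 26) = 2, gcd(24, 26) = 2.
All other a ∈ {1, ..., 25} have gcd(a, 26) = 1 and are units. So the nonzero zero-divisors are exactly the 13 values of a appearing in this scan.

Final answer: nonzero zero-divisors of Z/26Z = {2, 4, 6, 8, 10, 12, 13, 14, 16, 18, 20, 22, 24}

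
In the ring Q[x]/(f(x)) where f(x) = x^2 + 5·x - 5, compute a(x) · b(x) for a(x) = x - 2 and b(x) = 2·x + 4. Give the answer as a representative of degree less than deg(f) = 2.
First multiply in Q[x] without reducing: a · b = 2·x^2 - 8. Now divide by f(x) = x^2 + 5·x - 5, eliminating the leading term at each step:
  leading term 2·x^2: subtract (2)·f(x) = 2·x^2 + 10·x - 10, leaving 2 - 10·x
The degree is now < 2, so this is the remainder. Hence a · b ≡ 2 - 10·x in Q[x]/(f).

Final answer: a · b ≡ 2 - 10·x (mod f(x))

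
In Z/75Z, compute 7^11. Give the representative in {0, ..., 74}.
43

Use repeated squaring. Binary(11) = 1011. Walk through the bits of the exponent 11 left-to-right: at each bit after the leading one, square the running value, then multiply by 7 if the bit is 1 (always reducing mod 75):
  bit 1 = 1 (leading): start with 7.
  bit 2 = 0: square 7^2 = 49 (mod 75).
  bit 3 = 1: square 49^2 = 2401 ≡ 1; bit is 1, so multiply 1·7 = 7 (mod 75).
  bit 4 = 1: square 7^2 = 49; bit is 1, so multiply 49·7 = 343 ≡ 43 (mod 75).
Final value: 7^11 ≡ 43 (mod 75).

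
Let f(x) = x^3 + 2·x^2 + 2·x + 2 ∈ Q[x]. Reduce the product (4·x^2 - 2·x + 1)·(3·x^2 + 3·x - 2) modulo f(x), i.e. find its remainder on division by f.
First multiply in Q[x] without reducing: a · b = 12·x^4 + 6·x^3 - 11·x^2 + 7·x - 2. Now divide by f(x) = x^3 + 2·x^2 + 2·x + 2, eliminating the leading term at each step:
  leading term 12·x^4: subtract (12·x)·f(x) = 12·x^4 + 24·x^3 + 24·x^2 + 24·x, leaving -18·x^3 - 35·x^2 - 17·x - 2
  leading term -18·x^3: subtract (-18)·f(x) = -18·x^3 - 36·x^2 - 36·x - 36, leaving x^2 + 19·x + 34
The degree is now < 3, so this is the remainder. Hence a · b ≡ x^2 + 19·x + 34 in Q[x]/(f).

Final answer: a · b ≡ x^2 + 19·x + 34 (mod f(x))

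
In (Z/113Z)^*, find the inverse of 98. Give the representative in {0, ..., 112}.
Apply the extended Euclidean algorithm to (113, 98), tracking rows (r, s, t) with s·113 + t·98 = r. Each division r_prev = q·r_cur + r_new produces the new row as (previous row) − q·(current row):
  row A: (113, 1, 0)   [1·113 + 0·98 = 113]
  row B: (98, 0, 1)   [0·113 + 1·98 = 98]
  113 = 1·98 + 15   → row C = row A − 1·row B = (15, 1, −1)   [check: 1·113 − 1·98 = 15]
  98 = 6·15 + 8   → row D = row B − 6·row C = (8, −6, 7)   [check: −6·113 + 7·98 = 8]
  15 = 1·8 + 7   → row E = row C − 1·row D = (7, 7, −8)   [check: 7·113 − 8·98 = 7]
  8 = 1·7 + 1   → row F = row D − 1·row E = (1, −13, 15)   [check: −13·113 + 15·98 = 1]
  7 = 7·1 + 0   → remainder 0, stop. gcd = 1 (last nonzero row F).
The gcd is 1, so 98 is invertible mod 113. The last nonzero row gives −13·113 + 15·98 = 1, so t = 15. So 98^(−1) ≡ 15 (mod 113). Verify: 98 · 15 = 1470 ≡ 1 (mod 113). ✓

Final answer: 98^(−1) ≡ 15 (mod 113)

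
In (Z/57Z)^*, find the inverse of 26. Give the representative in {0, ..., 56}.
Apply the extended Euclidean algorithm to (57, 26), tracking rows (r, s, t) with s·57 + t·26 = r. Each division r_prev = q·r_cur + r_new produces the new row as (previous row) − q·(current row):
  row A: (57, 1, 0)   [1·57 + 0·26 = 57]
  row B: (26, 0, 1)   [0·57 + 1·26 = 26]
  57 = 2·26 + 5   → row C = row A − 2·row B = (5, 1, −2)   [check: 1·57 − 2·26 = 5]
  26 = 5·5 + 1   → row D = row B − 5·row C = (1, −5, 11)   [check: −5·57 + 11·26 = 1]
  5 = 5·1 + 0   → remainder 0, stop. gcd = 1 (last nonzero row D).
The gcd is 1, so 26 is invertible mod 57. The last nonzero row gives −5·57 + 11·26 = 1, so t = 11. So 26^(−1) ≡ 11 (mod 57). Verify: 26 · 11 = 286 ≡ 1 (mod 57). ✓

Final answer: 26^(−1) ≡ 11 (mod 57)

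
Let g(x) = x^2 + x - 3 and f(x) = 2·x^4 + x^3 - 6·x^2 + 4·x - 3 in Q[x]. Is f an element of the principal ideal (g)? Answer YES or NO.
YES

In Q[x] the ideal (g) consists of all multiples of g, so f ∈ (g) iff g | f, i.e. iff the remainder of f on division by g is 0. Divide f by g (g is monic, so eliminate the leading term of the running remainder at each step):
  leading term 2·x^4: subtract (2·x^2)·g(x) = 2·x^4 + 2·x^3 - 6·x^2, leaving -x^3 + 4·x - 3
  leading term -x^3: subtract (-x)·g(x) = -x^3 - x^2 + 3·x, leaving x^2 + x - 3
  leading term x^2: subtract (1)·g(x) = x^2 + x - 3, leaving 0
The remainder is 0, so f(x) = g(x) · h(x) with h(x) = 2·x^2 - x + 1. Hence g | f, i.e. f ∈ (g).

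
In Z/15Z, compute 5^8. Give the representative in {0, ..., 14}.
10

Use repeated squaring. Binary(8) = 1000. Walk through the bits of the exponent 8 left-to-right: at each bit after the leading one, square the running value, then multiply by 5 if the bit is 1 (always reducing mod 15):
  bit 1 = 1 (leading): start with 5.
  bit 2 = 0: square 5^2 = 25 ≡ 10 (mod 15).
  bit 3 = 0: square 10^2 = 100 ≡ 10 (mod 15).
  bit 4 = 0: square 10^2 = 100 ≡ 10 (mod 15).
Final value: 5^8 ≡ 10 (mod 15).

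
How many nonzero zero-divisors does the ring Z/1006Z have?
In Z/1006Z each nonzero element is either a unit (gcd with 1006 is 1) or a zero-divisor (gcd > 1). The number of units is φ(1006): factorise 1006 = 2 · 503, so φ(1006) = (2 − 1) · (503 − 1) = 1 · 502 = 502. The nonzero elements number 1006 − 1 = 1005. Hence the nonzero zero-divisors number 1005 − 502 = 503.

Final answer: Z/1006Z has 503 nonzero zero-divisors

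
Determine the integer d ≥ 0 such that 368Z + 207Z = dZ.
(368, 207) = (23); d = 23

In the PID Z, (a, b) is generated by gcd(a, b). Compute gcd(368, 207) with the extended Euclidean algorithm, tracking rows (r, s, t) with s·368 + t·207 = r:
  row A: (368, 1, 0)   [1·368 + 0·207 = 368]
  row B: (207, 0, 1)   [0·368 + 1·207 = 207]
  368 = 1·207 + 161   → row C = row A − 1·row B = (161, 1, −1)   [check: 1·368 − 1·207 = 161]
  207 = 1·161 + 46   → row D = row B − 1·row C = (46, −1, 2)   [check: −1·368 + 2·207 = 46]
  161 = 3·46 + 23   → row E = row C − 3·row D = (23, 4, −7)   [check: 4·368 − 7·207 = 23]
  46 = 2·23 + 0   → remainder 0, stop. gcd = 23 (last nonzero row E).
So gcd(368, 207) = 23, with Bézout identity 4·368 − 7·207 = 23. Containment (⊇): the Bézout identity exhibits 23 as an element of (368, 207), giving (23) ⊆ (368, 207). Containment (⊆): since 23 | 368 and 23 | 207 (368 = 23·16, 207 = 23·9), every Z-linear combination of 368 and 207 is divisible by 23, so (368, 207) ⊆ (23). Therefore (368, 207) = (23), d = 23.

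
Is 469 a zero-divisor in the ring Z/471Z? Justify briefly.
gcd(469, 471) = 1, so 469 is a unit in Z/471Z (it has a multiplicative inverse). A unit cannot be a zero-divisor: if 469·b ≡ 0 then multiplying both sides by 469^(−1) gives b ≡ 0. So 469 is not a zero-divisor.

Final answer: NO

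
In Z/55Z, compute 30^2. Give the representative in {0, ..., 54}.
Use repeated squaring. Binary(2) = 10. Walk through the bits of the exponent 2 left-to-right: at each bit after the leading one, square the running value, then multiply by 30 if the bit is 1 (always reducing mod 55):
  bit 1 = 1 (leading): start with 30.
  bit 2 = 0: square 30^2 = 900 ≡ 20 (mod 55).
Final value: 30^2 ≡ 20 (mod 55).

Final answer: 20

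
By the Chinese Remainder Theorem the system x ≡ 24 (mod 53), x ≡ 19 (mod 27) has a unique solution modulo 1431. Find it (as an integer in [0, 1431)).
The moduli 53, 27 are pairwise coprime, so by the CRT there is a unique solution mod 53·27 = 1431.
Solve by successive substitution. Start with x ≡ 24 (mod 53).
  Combine with x ≡ 19 (mod 27): write x = 24 + 53·t and require 24 + 53·t ≡ 19 (mod 27), i.e. 53·t ≡ 19 − 24 ≡ 22 (mod 27). Since 53^(−1) ≡ 26 (mod 27) (53 ≡ 26 (mod 27)), t ≡ 26·22 ≡ 5 (mod 27). So x ≡ 24 + 53·5 = 289 (mod 1431).
Unique solution in [0, 1431): x = 289.

Final answer: x ≡ 289 (mod 1431); the representative in [0, 1431) is 289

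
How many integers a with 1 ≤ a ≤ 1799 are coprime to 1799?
The number of a ∈ {1, ..., 1799} with gcd(a, 1799) = 1 is by definition Euler's totient φ(1799). φ is multiplicative, with φ(p^e) = p^e − p^(e−1). Factorise 1799 = 7 · 257. Then
  φ(1799) = (7 − 1) · (257 − 1) = 6 · 256 = 1536.
So there are 1536 such integers.

Final answer: 1536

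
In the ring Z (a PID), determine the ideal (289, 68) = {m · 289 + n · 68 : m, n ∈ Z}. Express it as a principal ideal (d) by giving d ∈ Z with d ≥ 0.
(289, 68) = (17); d = 17

In the PID Z, (a, b) is generated by gcd(a, b). Compute gcd(289, 68) with the extended Euclidean algorithm, tracking rows (r, s, t) with s·289 + t·68 = r:
  row A: (289, 1, 0)   [1·289 + 0·68 = 289]
  row B: (68, 0, 1)   [0·289 + 1·68 = 68]
  289 = 4·68 + 17   → row C = row A − 4·row B = (17, 1, −4)   [check: 1·289 − 4·68 = 17]
  68 = 4·17 + 0   → remainder 0, stop. gcd = 17 (last nonzero row C).
So gcd(289, 68) = 17, with Bézout identity 1·289 − 4·68 = 17. Containment (⊇): the Bézout identity exhibits 17 as an element of (289, 68), giving (17) ⊆ (289, 68). Containment (⊆): since 17 | 289 and 17 | 68 (289 = 17·17, 68 = 17·4), every Z-linear combination of 289 and 68 is divisible by 17, so (289, 68) ⊆ (17). Therefore (289, 68) = (17), d = 17.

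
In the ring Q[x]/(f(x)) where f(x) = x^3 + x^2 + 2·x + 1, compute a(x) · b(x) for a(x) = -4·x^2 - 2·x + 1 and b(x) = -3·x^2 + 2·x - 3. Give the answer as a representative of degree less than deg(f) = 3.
a · b ≡ -5·x^2 + 24·x + 11 (mod f(x))

First multiply in Q[x] without reducing: a · b = 12·x^4 - 2·x^3 + 5·x^2 + 8·x - 3. Now divide by f(x) = x^3 + x^2 + 2·x + 1, eliminating the leading term at each step:
  leading term 12·x^4: subtract (12·x)·f(x) = 12·x^4 + 12·x^3 + 24·x^2 + 12·x, leaving -14·x^3 - 19·x^2 - 4·x - 3
  leading term -14·x^3: subtract (-14)·f(x) = -14·x^3 - 14·x^2 - 28·x - 14, leaving -5·x^2 + 24·x + 11
The degree is now < 3, so this is the remainder. Hence a · b ≡ -5·x^2 + 24·x + 11 in Q[x]/(f).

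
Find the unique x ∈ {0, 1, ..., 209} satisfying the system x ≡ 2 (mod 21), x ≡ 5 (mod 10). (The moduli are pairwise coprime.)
The moduli 21, 10 are pairwise coprime, so by the CRT there is a unique solution mod 21·10 = 210.
Solve by successive substitution. Start with x ≡ 2 (mod 21).
  Combine with x ≡ 5 (mod 10): write x = 2 + 21·t and require 2 + 21·t ≡ 5 (mod 10), i.e. 21·t ≡ 5 − 2 ≡ 3 (mod 10). Since 21^(−1) ≡ 1 (mod 10) (21 ≡ 1 (mod 10)), t ≡ 1·3 ≡ 3 (mod 10). So x ≡ 2 + 21·3 = 65 (mod 210).
Unique solution in [0, 210): x = 65.

Final answer: x ≡ 65 (mod 210); the representative in [0, 210) is 65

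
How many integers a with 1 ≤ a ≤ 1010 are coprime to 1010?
The number of a ∈ {1, ..., 1010} with gcd(a, 1010) = 1 is by definition Euler's totient φ(1010). φ is multiplicative, with φ(p^e) = p^e − p^(e−1). Factorise 1010 = 2 · 5 · 101. Then
  φ(1010) = (2 − 1) · (5 − 1) · (101 − 1) = 1 · 4 · 100 = 400.
So there are 400 such integers.

Final answer: 400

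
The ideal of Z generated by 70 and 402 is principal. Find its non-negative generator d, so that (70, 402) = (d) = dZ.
(70, 402) = (2); d = 2

In the PID Z, (a, b) is generated by gcd(a, b). Compute gcd(402, 70) with the extended Euclidean algorithm, tracking rows (r, s, t) with s·402 + t·70 = r:
  row A: (402, 1, 0)   [1·402 + 0·70 = 402]
  row B: (70, 0, 1)   [0·402 + 1·70 = 70]
  402 = 5·70 + 52   → row C = row A − 5·row B = (52, 1, −5)   [check: 1·402 − 5·70 = 52]
  70 = 1·52 + 18   → row D = row B − 1·row C = (18, −1, 6)   [check: −1·402 + 6·70 = 18]
  52 = 2·18 + 16   → row E = row C − 2·row D = (16, 3, −17)   [check: 3·402 − 17·70 = 16]
  18 = 1·16 + 2   → row F = row D − 1·row E = (2, −4, 23)   [check: −4·402 + 23·70 = 2]
  16 = 8·2 + 0   → remainder 0, stop. gcd = 2 (last nonzero row F).
So gcd(70, 402) = 2, with Bézout identity −4·402 + 23·70 = 2. Containment (⊇): the Bézout identity exhibits 2 as an element of (70, 402), giving (2) ⊆ (70, 402). Containment (⊆): since 2 | 70 and 2 | 402 (70 = 2·35, 402 = 2·201), every Z-linear combination of 70 and 402 is divisible by 2, so (70, 402) ⊆ (2). Therefore (70, 402) = (2), d = 2.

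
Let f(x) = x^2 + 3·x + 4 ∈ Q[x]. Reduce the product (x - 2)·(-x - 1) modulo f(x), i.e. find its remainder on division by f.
a · b ≡ 4·x + 6 (mod f(x))

First multiply in Q[x] without reducing: a · b = -x^2 + x + 2. Now divide by f(x) = x^2 + 3·x + 4, eliminating the leading term at each step:
  leading term -x^2: subtract (-1)·f(x) = -x^2 - 3·x - 4, leaving 4·x + 6
The degree is now < 2, so this is the remainder. Hence a · b ≡ 4·x + 6 in Q[x]/(f).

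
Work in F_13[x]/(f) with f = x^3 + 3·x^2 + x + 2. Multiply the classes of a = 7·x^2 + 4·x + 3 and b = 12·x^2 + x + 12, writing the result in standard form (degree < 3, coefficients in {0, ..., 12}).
a · b ≡ 7·x^2 + 2·x + 1 (mod f(x))

Multiply as integer polynomials: a · b = 84·x^4 + 55·x^3 + 124·x^2 + 51·x + 36. Reducing coefficients mod 13: a · b ≡ 6·x^4 + 3·x^3 + 7·x^2 + 12·x + 10. Now divide by f(x) = x^3 + 3·x^2 + x + 2 in F_13[x], eliminating the leading term at each step:
  leading term 6·x^4: subtract (6·x)·f(x) = 6·x^4 + 5·x^3 + 6·x^2 + 12·x, leaving 11·x^3 + x^2 + 10 (coefficients mod 13)
  leading term 11·x^3: subtract (11)·f(x) = 11·x^3 + 7·x^2 + 11·x + 9, leaving 7·x^2 + 2·x + 1 (coefficients mod 13)
The degree is now < 3, so this is the remainder. Hence a · b ≡ 7·x^2 + 2·x + 1 in F_13[x]/(f).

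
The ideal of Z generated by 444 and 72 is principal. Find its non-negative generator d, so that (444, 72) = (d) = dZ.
In the PID Z, (a, b) is generated by gcd(a, b). Compute gcd(444, 72) with the extended Euclidean algorithm, tracking rows (r, s, t) with s·444 + t·72 = r:
  row A: (444, 1, 0)   [1·444 + 0·72 = 444]
  row B: (72, 0, 1)   [0·444 + 1·72 = 72]
  444 = 6·72 + 12   → row C = row A − 6·row B = (12, 1, −6)   [check: 1·444 − 6·72 = 12]
  72 = 6·12 + 0   → remainder 0, stop. gcd = 12 (last nonzero row C).
So gcd(444, 72) = 12, with Bézout identity 1·444 − 6·72 = 12. Containment (⊇): the Bézout identity exhibits 12 as an element of (444, 72), giving (12) ⊆ (444, 72). Containment (⊆): since 12 | 444 and 12 | 72 (444 = 12·37, 72 = 12·6), every Z-linear combination of 444 and 72 is divisible by 12, so (444, 72) ⊆ (12). Therefore (444, 72) = (12), d = 12.

Final answer: (444, 72) = (12); d = 12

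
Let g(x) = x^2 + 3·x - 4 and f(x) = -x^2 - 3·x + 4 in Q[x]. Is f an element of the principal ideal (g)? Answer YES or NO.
YES

In Q[x] the ideal (g) consists of all multiples of g, so f ∈ (g) iff g | f, i.e. iff the remainder of f on division by g is 0. Divide f by g (g is monic, so eliminate the leading term of the running remainder at each step):
  leading term -x^2: subtract (-1)·g(x) = -x^2 - 3·x + 4, leaving 0
The remainder is 0, so f(x) = g(x) · h(x) with h(x) = -1. Hence g | f, i.e. f ∈ (g).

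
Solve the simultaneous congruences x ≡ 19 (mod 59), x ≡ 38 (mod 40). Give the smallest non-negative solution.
x ≡ 78 (mod 2360); the representative in [0, 2360) is 78

The moduli 59, 40 are pairwise coprime, so by the CRT there is a unique solution mod 59·40 = 2360.
Solve by successive substitution. Start with x ≡ 19 (mod 59).
  Combine with x ≡ 38 (mod 40): write x = 19 + 59·t and require 19 + 59·t ≡ 38 (mod 40), i.e. 59·t ≡ 38 − 19 ≡ 19 (mod 40). Since 59^(−1) ≡ 19 (mod 40) (59 ≡ 19 (mod 40)), t ≡ 19·19 ≡ 1 (mod 40). So x ≡ 19 + 59·1 = 78 (mod 2360).
Unique solution in [0, 2360): x = 78.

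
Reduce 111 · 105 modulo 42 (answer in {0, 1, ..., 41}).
21

Reduce the factors first: 111 ≡ 27, 105 ≡ 21 (mod 42), so 111 · 105 ≡ 27 · 21 (mod 42). 27 · 21 = 567. Dividing by 42: 567 = 13·42 + 21. So (111 · 105) mod 42 = 21.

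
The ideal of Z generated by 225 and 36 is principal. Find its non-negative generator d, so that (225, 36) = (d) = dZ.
(225, 36) = (9); d = 9

In the PID Z, (a, b) is generated by gcd(a, b). Compute gcd(225, 36) with the extended Euclidean algorithm, tracking rows (r, s, t) with s·225 + t·36 = r:
  row A: (225, 1, 0)   [1·225 + 0·36 = 225]
  row B: (36, 0, 1)   [0·225 + 1·36 = 36]
  225 = 6·36 + 9   → row C = row A − 6·row B = (9, 1, −6)   [check: 1·225 − 6·36 = 9]
  36 = 4·9 + 0   → remainder 0, stop. gcd = 9 (last nonzero row C).
So gcd(225, 36) = 9, with Bézout identity 1·225 − 6·36 = 9. Containment (⊇): the Bézout identity exhibits 9 as an element of (225, 36), giving (9) ⊆ (225, 36). Containment (⊆): since 9 | 225 and 9 | 36 (225 = 9·25, 36 = 9·4), every Z-linear combination of 225 and 36 is divisible by 9, so (225, 36) ⊆ (9). Therefore (225, 36) = (9), d = 9.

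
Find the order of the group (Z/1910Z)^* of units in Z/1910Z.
(Z/1910Z)^* consists of the classes a with gcd(a, 1910) = 1, so its order is φ(1910). φ is multiplicative, with φ(p^e) = p^e − p^(e−1). Factorise 1910 = 2 · 5 · 191. Then
  φ(1910) = (2 − 1) · (5 − 1) · (191 − 1) = 1 · 4 · 190 = 760.
Thus |(Z/1910Z)^*| = 760.

Final answer: |(Z/1910Z)^*| = 760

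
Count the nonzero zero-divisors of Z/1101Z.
In Z/1101Z each nonzero element is either a unit (gcd with 1101 is 1) or a zero-divisor (gcd > 1). The number of units is φ(1101): factorise 1101 = 3 · 367, so φ(1101) = (3 − 1) · (367 − 1) = 2 · 366 = 732. The nonzero elements number 1101 − 1 = 1100. Hence the nonzero zero-divisors number 1100 − 732 = 368.

Final answer: Z/1101Z has 368 nonzero zero-divisors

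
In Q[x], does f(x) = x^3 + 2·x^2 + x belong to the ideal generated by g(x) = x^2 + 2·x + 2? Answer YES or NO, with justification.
NO

In Q[x] the ideal (g) consists of all multiples of g, so f ∈ (g) iff g | f, i.e. iff the remainder of f on division by g is 0. Divide f by g (g is monic, so eliminate the leading term of the running remainder at each step):
  leading term x^3: subtract (x)·g(x) = x^3 + 2·x^2 + 2·x, leaving -x
The remainder r(x) = -x ≠ 0 (and deg r < deg g), so g ∤ f, i.e. f ∉ (g).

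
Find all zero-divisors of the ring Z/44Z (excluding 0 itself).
nonzero zero-divisors of Z/44Z = {2, 4, 6, 8, 10, 11, 12, 14, 16, 18, 20, 22, 24, 26, 28, 30, 32, 33, 34, 36, 38, 40, 42}

An element a ∈ Z/44Z (with a ≠ 0) is a zero-divisor iff gcd(a, 44) > 1 (because a is a unit precisely when gcd(a, n) = 1, and in Z/nZ every nonzero, non-unit element is a zero-divisor). Scan a = 1, ..., 43 and keep those with gcd(a, 44) > 1:
  gcd(2, 44) = 2, gcd(4, 44) = 4, gcd(6, 44) = 2, gcd(8, 44) = 4, gcd(10, 44) = 2, gcd(11, 44) = 11, gcd(12, 44) = 4, gcd(14, 44) = 2, gcd(16, 44) = 4, gcd(18, 44) = 2, gcd(20, 44) = 4, gcd(22, 44) = 22, gcd(24, 44) = 4, gcd(26, 44) = 2, gcd(28, 44) = 4, gcd(30, 44) = 2, gcd(32, 44) = 4, gcd(33, 44) = 11, gcd(34, 44) = 2, gcd(36, 44) = 4, gcd(38, 44) = 2, gcd(40, 44) = 4, gcd(42, 44) = 2.
All other a ∈ {1, ..., 43} have gcd(a, 44) = 1 and are units. So the nonzero zero-divisors are exactly the 23 values of a appearing in this scan.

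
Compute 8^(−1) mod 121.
8^(−1) ≡ 106 (mod 121)

Apply the extended Euclidean algorithm to (121, 8), tracking rows (r, s, t) with s·121 + t·8 = r. Each division r_prev = q·r_cur + r_new produces the new row as (previous row) − q·(current row):
  row A: (121, 1, 0)   [1·121 + 0·8 = 121]
  row B: (8, 0, 1)   [0·121 + 1·8 = 8]
  121 = 15·8 + 1   → row C = row A − 15·row B = (1, 1, −15)   [check: 1·121 − 15·8 = 1]
  8 = 8·1 + 0   → remainder 0, stop. gcd = 1 (last nonzero row C).
The gcd is 1, so 8 is invertible mod 121. The last nonzero row gives 1·121 − 15·8 = 1, so t = −15. So 8^(−1) ≡ −15 ≡ 106 (mod 121). Verify: 8 · 106 = 848 ≡ 1 (mod 121). ✓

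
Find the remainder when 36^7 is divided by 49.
1

Use repeated squaring. Binary(7) = 111. Walk through the bits of the exponent 7 left-to-right: at each bit after the leading one, square the running value, then multiply by 36 if the bit is 1 (always reducing mod 49):
  bit 1 = 1 (leading): start with 36.
  bit 2 = 1: square 36^2 = 1296 ≡ 22; bit is 1, so multiply 22·36 = 792 ≡ 8 (mod 49).
  bit 3 = 1: square 8^2 = 64 ≡ 15; bit is 1, so multiply 15·36 = 540 ≡ 1 (mod 49).
Final value: 36^7 ≡ 1 (mod 49).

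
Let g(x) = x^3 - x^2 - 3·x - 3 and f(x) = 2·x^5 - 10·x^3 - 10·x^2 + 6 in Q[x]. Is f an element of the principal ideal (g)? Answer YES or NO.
YES

In Q[x] the ideal (g) consists of all multiples of g, so f ∈ (g) iff g | f, i.e. iff the remainder of f on division by g is 0. Divide f by g (g is monic, so eliminate the leading term of the running remainder at each step):
  leading term 2·x^5: subtract (2·x^2)·g(x) = 2·x^5 - 2·x^4 - 6·x^3 - 6·x^2, leaving 2·x^4 - 4·x^3 - 4·x^2 + 6
  leading term 2·x^4: subtract (2·x)·g(x) = 2·x^4 - 2·x^3 - 6·x^2 - 6·x, leaving -2·x^3 + 2·x^2 + 6·x + 6
  leading term -2·x^3: subtract (-2)·g(x) = -2·x^3 + 2·x^2 + 6·x + 6, leaving 0
The remainder is 0, so f(x) = g(x) · h(x) with h(x) = 2·x^2 + 2·x - 2. Hence g | f, i.e. f ∈ (g).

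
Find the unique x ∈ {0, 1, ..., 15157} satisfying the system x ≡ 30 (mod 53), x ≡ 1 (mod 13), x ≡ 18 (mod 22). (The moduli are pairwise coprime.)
x ≡ 14340 (mod 15158); the representative in [0, 15158) is 14340

The moduli 53, 13, 22 are pairwise coprime, so by the CRT there is a unique solution mod 53·13·22 = 15158.
Solve by successive substitution. Start with x ≡ 30 (mod 53).
  Combine with x ≡ 1 (mod 13): write x = 30 + 53·t and require 30 + 53·t ≡ 1 (mod 13), i.e. 53·t ≡ 1 − 30 ≡ 10 (mod 13). Since 53^(−1) ≡ 1 (mod 13) (53 ≡ 1 (mod 13)), t ≡ 1·10 ≡ 10 (mod 13). So x ≡ 30 + 53·10 = 560 (mod 689).
  Combine with x ≡ 18 (mod 22): write x = 560 + 689·t and require 560 + 689·t ≡ 18 (mod 22), i.e. 689·t ≡ 18 − 560 ≡ 8 (mod 22). Since 689^(−1) ≡ 19 (mod 22) (689 ≡ 7 (mod 22)), t ≡ 19·8 ≡ 20 (mod 22). So x ≡ 560 + 689·20 = 14340 (mod 15158).
Unique solution in [0, 15158): x = 14340.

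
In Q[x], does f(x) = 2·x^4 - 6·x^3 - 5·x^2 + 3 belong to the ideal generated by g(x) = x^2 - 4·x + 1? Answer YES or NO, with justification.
In Q[x] the ideal (g) consists of all multiples of g, so f ∈ (g) iff g | f, i.e. iff the remainder of f on division by g is 0. Divide f by g (g is monic, so eliminate the leading term of the running remainder at each step):
  leading term 2·x^4: subtract (2·x^2)·g(x) = 2·x^4 - 8·x^3 + 2·x^2, leaving 2·x^3 - 7·x^2 + 3
  leading term 2·x^3: subtract (2·x)·g(x) = 2·x^3 - 8·x^2 + 2·x, leaving x^2 - 2·x + 3
  leading term x^2: subtract (1)·g(x) = x^2 - 4·x + 1, leaving 2·x + 2
The remainder r(x) = 2·x + 2 ≠ 0 (and deg r < deg g), so g ∤ f, i.e. f ∉ (g).

Final answer: NO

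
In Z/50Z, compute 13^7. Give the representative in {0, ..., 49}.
17

Use repeated squaring. Binary(7) = 111. Walk through the bits of the exponent 7 left-to-right: at each bit after the leading one, square the running value, then multiply by 13 if the bit is 1 (always reducing mod 50):
  bit 1 = 1 (leading): start with 13.
  bit 2 = 1: square 13^2 = 169 ≡ 19; bit is 1, so multiply 19·13 = 247 ≡ 47 (mod 50).
  bit 3 = 1: square 47^2 = 2209 ≡ 9; bit is 1, so multiply 9·13 = 117 ≡ 17 (mod 50).
Final value: 13^7 ≡ 17 (mod 50).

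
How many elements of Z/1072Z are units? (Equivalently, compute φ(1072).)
An element a ∈ Z/1072Z is a unit iff gcd(a, 1072) = 1, so the number of units is φ(1072). φ is multiplicative, with φ(p^e) = p^e − p^(e−1). Factorise 1072 = 2^4 · 67. Then
  φ(1072) = (2^4 − 2^3) · (67 − 1) = 8 · 66 = 528.

Final answer: Z/1072Z has φ(1072) = 528 units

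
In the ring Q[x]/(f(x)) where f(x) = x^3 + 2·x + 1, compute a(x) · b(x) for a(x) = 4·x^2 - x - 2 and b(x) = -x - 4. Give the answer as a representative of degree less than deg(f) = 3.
First multiply in Q[x] without reducing: a · b = -4·x^3 - 15·x^2 + 6·x + 8. Now divide by f(x) = x^3 + 2·x + 1, eliminating the leading term at each step:
  leading term -4·x^3: subtract (-4)·f(x) = -4·x^3 - 8·x - 4, leaving -15·x^2 + 14·x + 12
The degree is now < 3, so this is the remainder. Hence a · b ≡ -15·x^2 + 14·x + 12 in Q[x]/(f).

Final answer: a · b ≡ -15·x^2 + 14·x + 12 (mod f(x))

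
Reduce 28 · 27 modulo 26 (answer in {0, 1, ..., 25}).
2

Reduce the factors first: 28 ≡ 2, 27 ≡ 1 (mod 26), so 28 · 27 ≡ 2 · 1 (mod 26). 2 · 1 = 2. Dividing by 26: 2 = 0·26 + 2. So (28 · 27) mod 26 = 2.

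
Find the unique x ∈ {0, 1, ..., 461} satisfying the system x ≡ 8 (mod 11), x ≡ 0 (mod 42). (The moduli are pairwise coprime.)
x ≡ 294 (mod 462); the representative in [0, 462) is 294

The moduli 11, 42 are pairwise coprime, so by the CRT there is a unique solution mod 11·42 = 462.
Solve by successive substitution. Start with x ≡ 8 (mod 11).
  Combine with x ≡ 0 (mod 42): write x = 8 + 11·t and require 8 + 11·t ≡ 0 (mod 42), i.e. 11·t ≡ 0 − 8 ≡ 34 (mod 42). Since 11^(−1) ≡ 23 (mod 42), t ≡ 23·34 ≡ 26 (mod 42). So x ≡ 8 + 11·26 = 294 (mod 462).
Unique solution in [0, 462): x = 294.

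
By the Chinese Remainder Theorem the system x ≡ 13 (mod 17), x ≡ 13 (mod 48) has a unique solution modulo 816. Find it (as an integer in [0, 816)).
The moduli 17, 48 are pairwise coprime, so by the CRT there is a unique solution mod 17·48 = 816.
Solve by successive substitution. Start with x ≡ 13 (mod 17).
  Combine with x ≡ 13 (mod 48): write x = 13 + 17·t and require 13 + 17·t ≡ 13 (mod 48), i.e. 17·t ≡ 13 − 13 ≡ 0 (mod 48). Since 17^(−1) ≡ 17 (mod 48), t ≡ 17·0 ≡ 0 (mod 48). So x ≡ 13 + 17·0 = 13 (mod 816).
Unique solution in [0, 816): x = 13.

Final answer: x ≡ 13 (mod 816); the representative in [0, 816) is 13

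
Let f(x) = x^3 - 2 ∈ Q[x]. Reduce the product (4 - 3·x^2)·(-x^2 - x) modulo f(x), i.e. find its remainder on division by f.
First multiply in Q[x] without reducing: a · b = 3·x^4 + 3·x^3 - 4·x^2 - 4·x. Now divide by f(x) = x^3 - 2, eliminating the leading term at each step:
  leading term 3·x^4: subtract (3·x)·f(x) = 3·x^4 - 6·x, leaving 3·x^3 - 4·x^2 + 2·x
  leading term 3·x^3: subtract (3)·f(x) = 3·x^3 - 6, leaving -4·x^2 + 2·x + 6
The degree is now < 3, so this is the remainder. Hence a · b ≡ -4·x^2 + 2·x + 6 in Q[x]/(f).

Final answer: a · b ≡ -4·x^2 + 2·x + 6 (mod f(x))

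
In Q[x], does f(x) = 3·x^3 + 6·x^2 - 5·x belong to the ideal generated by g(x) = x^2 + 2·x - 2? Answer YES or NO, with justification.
NO

In Q[x] the ideal (g) consists of all multiples of g, so f ∈ (g) iff g | f, i.e. iff the remainder of f on division by g is 0. Divide f by g (g is monic, so eliminate the leading term of the running remainder at each step):
  leading term 3·x^3: subtract (3·x)·g(x) = 3·x^3 + 6·x^2 - 6·x, leaving x
The remainder r(x) = x ≠ 0 (and deg r < deg g), so g ∤ f, i.e. f ∉ (g).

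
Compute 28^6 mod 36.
28

Use repeated squaring. Binary(6) = 110. Walk through the bits of the exponent 6 left-to-right: at each bit after the leading one, square the running value, then multiply by 28 if the bit is 1 (always reducing mod 36):
  bit 1 = 1 (leading): start with 28.
  bit 2 = 1: square 28^2 = 784 ≡ 28; bit is 1, so multiply 28·28 = 784 ≡ 28 (mod 36).
  bit 3 = 0: square 28^2 = 784 ≡ 28 (mod 36).
Final value: 28^6 ≡ 28 (mod 36).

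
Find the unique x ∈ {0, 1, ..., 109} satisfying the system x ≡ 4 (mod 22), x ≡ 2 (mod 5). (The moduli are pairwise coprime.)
x ≡ 92 (mod 110); the representative in [0, 110) is 92

The moduli 22, 5 are pairwise coprime, so by the CRT there is a unique solution mod 22·5 = 110.
Solve by successive substitution. Start with x ≡ 4 (mod 22).
  Combine with x ≡ 2 (mod 5): write x = 4 + 22·t and require 4 + 22·t ≡ 2 (mod 5), i.e. 22·t ≡ 2 − 4 ≡ 3 (mod 5). Since 22^(−1) ≡ 3 (mod 5) (22 ≡ 2 (mod 5)), t ≡ 3·3 ≡ 4 (mod 5). So x ≡ 4 + 22·4 = 92 (mod 110).
Unique solution in [0, 110): x = 92.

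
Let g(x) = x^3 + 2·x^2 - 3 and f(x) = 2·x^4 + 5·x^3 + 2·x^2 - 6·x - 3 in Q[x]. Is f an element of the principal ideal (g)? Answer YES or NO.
In Q[x] the ideal (g) consists of all multiples of g, so f ∈ (g) iff g | f, i.e. iff the remainder of f on division by g is 0. Divide f by g (g is monic, so eliminate the leading term of the running remainder at each step):
  leading term 2·x^4: subtract (2·x)·g(x) = 2·x^4 + 4·x^3 - 6·x, leaving x^3 + 2·x^2 - 3
  leading term x^3: subtract (1)·g(x) = x^3 + 2·x^2 - 3, leaving 0
The remainder is 0, so f(x) = g(x) · h(x) with h(x) = 2·x + 1. Hence g | f, i.e. f ∈ (g).

Final answer: YES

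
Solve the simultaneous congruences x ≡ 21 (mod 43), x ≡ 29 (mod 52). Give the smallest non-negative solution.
x ≡ 1225 (mod 2236); the representative in [0, 2236) is 1225

The moduli 43, 52 are pairwise coprime, so by the CRT there is a unique solution mod 43·52 = 2236.
Solve by successive substitution. Start with x ≡ 21 (mod 43).
  Combine with x ≡ 29 (mod 52): write x = 21 + 43·t and require 21 + 43·t ≡ 29 (mod 52), i.e. 43·t ≡ 29 − 21 ≡ 8 (mod 52). Since 43^(−1) ≡ 23 (mod 52), t ≡ 23·8 ≡ 28 (mod 52). So x ≡ 21 + 43·28 = 1225 (mod 2236).
Unique solution in [0, 2236): x = 1225.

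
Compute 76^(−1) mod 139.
76^(−1) ≡ 75 (mod 139)

Apply the extended Euclidean algorithm to (139, 76), tracking rows (r, s, t) with s·139 + t·76 = r. Each division r_prev = q·r_cur + r_new produces the new row as (previous row) − q·(current row):
  row A: (139, 1, 0)   [1·139 + 0·76 = 139]
  row B: (76, 0, 1)   [0·139 + 1·76 = 76]
  139 = 1·76 + 63   → row C = row A − 1·row B = (63, 1, −1)   [check: 1·139 − 1·76 = 63]
  76 = 1·63 + 13   → row D = row B − 1·row C = (13, −1, 2)   [check: −1·139 + 2·76 = 13]
  63 = 4·13 + 11   → row E = row C − 4·row D = (11, 5, −9)   [check: 5·139 − 9·76 = 11]
  13 = 1·11 + 2   → row F = row D − 1·row E = (2, −6, 11)   [check: −6·139 + 11·76 = 2]
  11 = 5·2 + 1   → row G = row E − 5·row F = (1, 35, −64)   [check: 35·139 − 64·76 = 1]
  2 = 2·1 + 0   → remainder 0, stop. gcd = 1 (last nonzero row G).
The gcd is 1, so 76 is invertible mod 139. The last nonzero row gives 35·139 − 64·76 = 1, so t = −64. So 76^(−1) ≡ −64 ≡ 75 (mod 139). Verify: 76 · 75 = 5700 ≡ 1 (mod 139). ✓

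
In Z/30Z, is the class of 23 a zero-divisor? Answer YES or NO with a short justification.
NO

gcd(23, 30) = 1, so 23 is a unit in Z/30Z (it has a multiplicative inverse). A unit cannot be a zero-divisor: if 23·b ≡ 0 then multiplying both sides by 23^(−1) gives b ≡ 0. So 23 is not a zero-divisor.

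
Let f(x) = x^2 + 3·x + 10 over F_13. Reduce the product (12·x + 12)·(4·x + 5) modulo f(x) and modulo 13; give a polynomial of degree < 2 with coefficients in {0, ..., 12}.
Multiply as integer polynomials: a · b = 48·x^2 + 108·x + 60. Reducing coefficients mod 13: a · b ≡ 9·x^2 + 4·x + 8. Now divide by f(x) = x^2 + 3·x + 10 in F_13[x], eliminating the leading term at each step:
  leading term 9·x^2: subtract (9)·f(x) = 9·x^2 + x + 12, leaving 3·x + 9 (coefficients mod 13)
The degree is now < 2, so this is the remainder. Hence a · b ≡ 3·x + 9 in F_13[x]/(f).

Final answer: a · b ≡ 3·x + 9 (mod f(x))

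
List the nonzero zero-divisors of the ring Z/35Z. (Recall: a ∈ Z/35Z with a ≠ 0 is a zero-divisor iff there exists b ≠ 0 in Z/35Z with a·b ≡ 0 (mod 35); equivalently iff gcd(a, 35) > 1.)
nonzero zero-divisors of Z/35Z = {5, 7, 10, 14, 15, 20, 21, 25, 28, 30}

An element a ∈ Z/35Z (with a ≠ 0) is a zero-divisor iff gcd(a, 35) > 1 (because a is a unit precisely when gcd(a, n) = 1, and in Z/nZ every nonzero, non-unit element is a zero-divisor). Scan a = 1, ..., 34 and keep those with gcd(a, 35) > 1:
  gcd(5, 35) = 5, gcd(7, 35) = 7, gcd(10, 35) = 5, gcd(14, 35) = 7, gcd(15, 35) = 5, gcd(20, 35) = 5, gcd(21, 35) = 7, gcd(25, 35) = 5, gcd(28, 35) = 7, gcd(30, 35) = 5.
All other a ∈ {1, ..., 34} have gcd(a, 35) = 1 and are units. So the nonzero zero-divisors are exactly the 10 values of a appearing in this scan.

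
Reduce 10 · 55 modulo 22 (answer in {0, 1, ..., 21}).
Reduce the factors first: 55 ≡ 11 (mod 22), so 10 · 55 ≡ 10 · 11 (mod 22). 10 · 11 = 110. Dividing by 22: 110 = 5·22 + 0. So (10 · 55) mod 22 = 0.

Final answer: 0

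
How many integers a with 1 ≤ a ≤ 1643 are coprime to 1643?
The number of a ∈ {1, ..., 1643} with gcd(a, 1643) = 1 is by definition Euler's totient φ(1643). φ is multiplicative, with φ(p^e) = p^e − p^(e−1). Factorise 1643 = 31 · 53. Then
  φ(1643) = (31 − 1) · (53 − 1) = 30 · 52 = 1560.
So there are 1560 such integers.

Final answer: 1560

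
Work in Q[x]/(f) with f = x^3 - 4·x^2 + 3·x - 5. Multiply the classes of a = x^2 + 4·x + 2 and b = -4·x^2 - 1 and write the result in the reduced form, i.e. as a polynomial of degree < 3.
First multiply in Q[x] without reducing: a · b = -4·x^4 - 16·x^3 - 9·x^2 - 4·x - 2. Now divide by f(x) = x^3 - 4·x^2 + 3·x - 5, eliminating the leading term at each step:
  leading term -4·x^4: subtract (-4·x)·f(x) = -4·x^4 + 16·x^3 - 12·x^2 + 20·x, leaving -32·x^3 + 3·x^2 - 24·x - 2
  leading term -32·x^3: subtract (-32)·f(x) = -32·x^3 + 128·x^2 - 96·x + 160, leaving -125·x^2 + 72·x - 162
The degree is now < 3, so this is the remainder. Hence a · b ≡ -125·x^2 + 72·x - 162 in Q[x]/(f).

Final answer: a · b ≡ -125·x^2 + 72·x - 162 (mod f(x))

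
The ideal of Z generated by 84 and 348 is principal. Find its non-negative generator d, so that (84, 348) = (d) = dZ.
In the PID Z, (a, b) is generated by gcd(a, b). Compute gcd(348, 84) with the extended Euclidean algorithm, tracking rows (r, s, t) with s·348 + t·84 = r:
  row A: (348, 1, 0)   [1·348 + 0·84 = 348]
  row B: (84, 0, 1)   [0·348 + 1·84 = 84]
  348 = 4·84 + 12   → row C = row A − 4·row B = (12, 1, −4)   [check: 1·348 − 4·84 = 12]
  84 = 7·12 + 0   → remainder 0, stop. gcd = 12 (last nonzero row C).
So gcd(84, 348) = 12, with Bézout identity 1·348 − 4·84 = 12. Containment (⊇): the Bézout identity exhibits 12 as an element of (84, 348), giving (12) ⊆ (84, 348). Containment (⊆): since 12 | 84 and 12 | 348 (84 = 12·7, 348 = 12·29), every Z-linear combination of 84 and 348 is divisible by 12, so (84, 348) ⊆ (12). Therefore (84, 348) = (12), d = 12.

Final answer: (84, 348) = (12); d = 12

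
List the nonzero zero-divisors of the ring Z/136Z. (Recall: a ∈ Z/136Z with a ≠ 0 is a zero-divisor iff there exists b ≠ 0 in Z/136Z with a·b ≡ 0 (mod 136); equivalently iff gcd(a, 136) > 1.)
nonzero zero-divisors of Z/136Z = {2, 4, 6, 8, 10, 12, 14, 16, 17, 18, 20, 22, 24, 26, 28, 30, 32, 34, 36, 38, 40, 42, 44, 46, 48, 50, 51, 52, 54, 56, 58, 60, 62, 64, 66, 68, 70, 72, 74, 76, 78, 80, 82, 84, 85, 86, 88, 90, 92, 94, 96, 98, 100, 102, 104, 106, 108, 110, 112, 114, 116, 118, 119, 120, 122, 124, 126, 128, 130, 132, 134}

An element a ∈ Z/136Z (with a ≠ 0) is a zero-divisor iff gcd(a, 136) > 1 (because a is a unit precisely when gcd(a, n) = 1, and in Z/nZ every nonzero, non-unit element is a zero-divisor). Scan a = 1, ..., 135 and keep those with gcd(a, 136) > 1:
  gcd(2, 136) = 2, gcd(4, 136) = 4, gcd(6, 136) = 2, gcd(8, 136) = 8, gcd(10, 136) = 2, gcd(12, 136) = 4, gcd(14, 136) = 2, gcd(16, 136) = 8, gcd(17, 136) = 17, gcd(18, 136) = 2, gcd(20, 136) = 4, gcd(22, 136) = 2, gcd(24, 136) = 8, gcd(26, 136) = 2, gcd(28, 136) = 4, gcd(30, 136) = 2, gcd(32, 136) = 8, gcd(34, 136) = 34, gcd(36, 136) = 4, gcd(38, 136) = 2, gcd(40, 136) = 8, gcd(42, 136) = 2, gcd(44, 136) = 4, gcd(46, 136) = 2, gcd(48, 136) = 8, gcd(50, 136) = 2, gcd(51, 136) = 17, gcd(52, 136) = 4, gcd(54, 136) = 2, gcd(56, 136) = 8, gcd(58, 136) = 2, gcd(60, 136) = 4, gcd(62, 136) = 2, gcd(64, 136) = 8, gcd(66, 136) = 2, gcd(68, 136) = 68, gcd(70, 136) = 2, gcd(72, 136) = 8, gcd(74, 136) = 2, gcd(76, 136) = 4, gcd(78, 136) = 2, gcd(80, 136) = 8, gcd(82, 136) = 2, gcd(84, 136) = 4, gcd(85, 136) = 17, gcd(86, 136) = 2, gcd(88, 136) = 8, gcd(90, 136) = 2, gcd(92, 136) = 4, gcd(94, 136) = 2, gcd(96, 136) = 8, gcd(98, 136) = 2, gcd(100, 136) = 4, gcd(102, 136) = 34, gcd(104, 136) = 8, gcd(106, 136) = 2, gcd(108, 136) = 4, gcd(110, 136) = 2, gcd(112, 136) = 8, gcd(114, 136) = 2, gcd(116, 136) = 4, gcd(118, 136) = 2, gcd(119, 136) = 17, gcd(120, 136) = 8, gcd(122, 136) = 2, gcd(124, 136) = 4, gcd(126, 136) = 2, gcd(128, 136) = 8, gcd(130, 136) = 2, gcd(132, 136) = 4, gcd(134, 136) = 2.
All other a ∈ {1, ..., 135} have gcd(a, 136) = 1 and are units. So the nonzero zero-divisors are exactly the 71 values of a appearing in this scan.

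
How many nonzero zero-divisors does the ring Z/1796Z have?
Z/1796Z has 899 nonzero zero-divisors

In Z/1796Z each nonzero element is either a unit (gcd with 1796 is 1) or a zero-divisor (gcd > 1). The number of units is φ(1796): factorise 1796 = 2^2 · 449, so φ(1796) = (2^2 − 2^1) · (449 − 1) = 2 · 448 = 896. The nonzero elements number 1796 − 1 = 1795. Hence the nonzero zero-divisors number 1795 − 896 = 899.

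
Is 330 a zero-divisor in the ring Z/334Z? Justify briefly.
gcd(330, 334) = 2 > 1, so 330 is not a unit in Z/334Z. In Z/nZ every nonzero non-unit is a zero-divisor: explicitly, take b = 334/gcd = 167 ≠ 0 (mod 334); then 330·167 = 55110 = 165·334, i.e. 330·167 ≡ 0 (mod 334). So 330 is a zero-divisor.

Final answer: YES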